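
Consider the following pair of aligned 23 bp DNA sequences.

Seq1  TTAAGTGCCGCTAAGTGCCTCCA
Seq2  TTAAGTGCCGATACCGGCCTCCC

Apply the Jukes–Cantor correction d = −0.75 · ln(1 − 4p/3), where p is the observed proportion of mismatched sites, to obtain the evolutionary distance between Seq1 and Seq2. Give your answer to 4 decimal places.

Mismatches occur at site 11 (C↔A), site 14 (A↔C), site 15 (G↔C), site 16 (T↔G), site 23 (A↔C).
p = 5/23 = 0.217391.
d = −0.75 · ln(1 − (4/3)·0.217391) = −0.75 · ln(0.710145) = −0.75 · (-0.342286) = 0.2567.

0.2567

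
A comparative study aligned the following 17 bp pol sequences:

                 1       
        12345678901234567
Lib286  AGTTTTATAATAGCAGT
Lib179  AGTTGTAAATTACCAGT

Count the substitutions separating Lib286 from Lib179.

The sequences differ at positions 5 (T/G), 8 (T/A), 10 (A/T), 13 (G/C).
That gives 4 mismatches out of 17 aligned sites, so the Hamming distance is 4.

4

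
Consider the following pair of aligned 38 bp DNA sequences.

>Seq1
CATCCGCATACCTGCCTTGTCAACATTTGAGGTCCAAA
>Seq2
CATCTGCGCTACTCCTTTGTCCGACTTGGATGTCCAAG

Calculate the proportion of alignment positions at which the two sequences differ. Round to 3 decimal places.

0.368

Differing sites — 5:C/T; 8:A/G; 9:T/C; 10:A/T; 11:C/A; 14:G/C; 16:C/T; 22:A/C; 23:A/G; 24:C/A; 25:A/C; 28:T/G; 31:G/T; 38:A/G.
There are 14 differences over 38 sites, so p = 14/38 = 0.368.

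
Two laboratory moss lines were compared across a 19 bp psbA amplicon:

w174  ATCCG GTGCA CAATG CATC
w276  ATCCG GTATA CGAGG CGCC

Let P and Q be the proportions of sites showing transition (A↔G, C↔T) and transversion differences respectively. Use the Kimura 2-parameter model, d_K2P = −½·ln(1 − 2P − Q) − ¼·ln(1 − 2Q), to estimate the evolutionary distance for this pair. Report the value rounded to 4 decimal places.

0.4603

The sequences differ at positions 8 (G/A, transition), 9 (C/T, transition), 12 (A/G, transition), 14 (T/G, transversion), 17 (A/G, transition), 18 (T/C, transition).
Of the 6 differences, 5 transitions and 1 transversion over 19 sites: P = 5/19 = 0.263158, Q = 1/19 = 0.052632.
d = −0.5·ln(0.421052) − 0.25·ln(0.894736) = −0.5·(-0.864999) − 0.25·(-0.111227) = 0.4603.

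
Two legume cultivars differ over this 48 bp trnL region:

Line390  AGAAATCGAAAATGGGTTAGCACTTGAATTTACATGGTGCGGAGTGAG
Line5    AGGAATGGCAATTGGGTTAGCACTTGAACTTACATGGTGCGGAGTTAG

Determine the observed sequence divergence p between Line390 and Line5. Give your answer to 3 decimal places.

Differing sites — 3:A/G; 7:C/G; 9:A/C; 12:A/T; 29:T/C; 46:G/T.
There are 6 differences over 48 sites, so p = 6/48 = 0.125.

0.125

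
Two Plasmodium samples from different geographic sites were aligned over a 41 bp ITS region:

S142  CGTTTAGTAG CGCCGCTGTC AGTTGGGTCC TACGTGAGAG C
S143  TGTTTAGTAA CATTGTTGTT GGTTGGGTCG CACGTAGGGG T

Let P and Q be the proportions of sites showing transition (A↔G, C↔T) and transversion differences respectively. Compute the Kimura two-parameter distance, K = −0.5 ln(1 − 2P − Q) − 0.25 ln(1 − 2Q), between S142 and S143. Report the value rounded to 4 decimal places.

The sequences differ at positions 1 (C/T, transition), 10 (G/A, transition), 12 (G/A, transition), 13 (C/T, transition), 14 (C/T, transition), 16 (C/T, transition), 20 (C/T, transition), 21 (A/G, transition), 30 (C/G, transversion), 31 (T/C, transition), 36 (G/A, transition), 37 (A/G, transition), 39 (A/G, transition), 41 (C/T, transition).
Of the 14 differences, 13 transitions and 1 transversion over 41 sites: P = 13/41 = 0.317073, Q = 1/41 = 0.024390.
d = −0.5·ln(0.341464) − 0.25·ln(0.951220) = −0.5·(-1.074513) − 0.25·(-0.050010) = 0.5498.

0.5498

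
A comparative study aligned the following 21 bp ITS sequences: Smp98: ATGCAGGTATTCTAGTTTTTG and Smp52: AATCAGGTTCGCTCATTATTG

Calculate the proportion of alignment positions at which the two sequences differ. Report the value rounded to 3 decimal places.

0.381

Mismatches occur at site 2 (T↔A), site 3 (G↔T), site 9 (A↔T), site 10 (T↔C), site 11 (T↔G), site 14 (A↔C), site 15 (G↔A), site 18 (T↔A).
There are 8 differences over 21 sites, so p = 8/21 = 0.381.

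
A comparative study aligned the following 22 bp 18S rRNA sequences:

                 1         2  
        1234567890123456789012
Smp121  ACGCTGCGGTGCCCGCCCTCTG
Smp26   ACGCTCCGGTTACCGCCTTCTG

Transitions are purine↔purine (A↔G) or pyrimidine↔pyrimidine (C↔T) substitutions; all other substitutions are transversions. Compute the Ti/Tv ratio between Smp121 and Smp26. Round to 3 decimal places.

0.333

Differing sites — 6:G/C (Tv); 11:G/T (Tv); 12:C/A (Tv); 18:C/T (Ti).
Of the 4 differences, 1 transition and 3 transversions, so Ti/Tv = 1/3 = 0.333.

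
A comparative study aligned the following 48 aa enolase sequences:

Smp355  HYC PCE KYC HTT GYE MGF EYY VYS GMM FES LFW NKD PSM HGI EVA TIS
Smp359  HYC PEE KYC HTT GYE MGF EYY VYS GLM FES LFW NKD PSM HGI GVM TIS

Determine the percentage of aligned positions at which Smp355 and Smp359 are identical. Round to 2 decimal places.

91.67%

The sequences differ at positions 5 (C/E), 26 (M/L), 43 (E/G), 45 (A/M).
44 of the 48 sites match, so the percent identity is 44/48 × 100 = 91.67%.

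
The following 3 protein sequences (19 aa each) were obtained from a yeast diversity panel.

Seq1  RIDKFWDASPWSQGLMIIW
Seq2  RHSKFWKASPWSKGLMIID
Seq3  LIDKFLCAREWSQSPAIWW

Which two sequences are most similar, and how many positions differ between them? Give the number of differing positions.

Pairwise Hamming distances:
  Seq1 vs Seq2: 5
  Seq1 vs Seq3: 9
  Seq2 vs Seq3: 13
The smallest is 5, between Seq1 and Seq2.

5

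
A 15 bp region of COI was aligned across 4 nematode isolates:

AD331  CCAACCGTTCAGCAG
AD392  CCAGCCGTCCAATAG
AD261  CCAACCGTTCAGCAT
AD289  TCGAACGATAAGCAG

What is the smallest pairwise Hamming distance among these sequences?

Pairwise Hamming distances:
  AD331 vs AD392: 4
  AD331 vs AD261: 1
  AD331 vs AD289: 5
  AD392 vs AD261: 5
  AD392 vs AD289: 9
  AD261 vs AD289: 6
The smallest is 1, between AD331 and AD261.

1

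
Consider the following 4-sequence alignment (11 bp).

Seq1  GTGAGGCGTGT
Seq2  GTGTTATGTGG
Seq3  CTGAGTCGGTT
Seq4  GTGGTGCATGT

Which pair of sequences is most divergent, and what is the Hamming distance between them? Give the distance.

Pairwise Hamming distances:
  Seq1 vs Seq2: 5
  Seq1 vs Seq3: 4
  Seq1 vs Seq4: 3
  Seq2 vs Seq3: 8
  Seq2 vs Seq4: 5
  Seq3 vs Seq4: 7
The largest is 8, between Seq2 and Seq3.

8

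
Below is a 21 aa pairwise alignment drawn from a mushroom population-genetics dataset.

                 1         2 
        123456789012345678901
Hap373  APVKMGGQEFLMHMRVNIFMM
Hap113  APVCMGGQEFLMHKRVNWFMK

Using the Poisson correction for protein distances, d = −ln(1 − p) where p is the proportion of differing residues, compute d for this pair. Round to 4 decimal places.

Mismatches occur at site 4 (K/C), site 14 (M/K), site 18 (I/W), site 21 (M/K).
p = 4/21 = 0.190476.
d = −ln(1 − 0.190476) = −ln(0.809524) = 0.2113.

0.2113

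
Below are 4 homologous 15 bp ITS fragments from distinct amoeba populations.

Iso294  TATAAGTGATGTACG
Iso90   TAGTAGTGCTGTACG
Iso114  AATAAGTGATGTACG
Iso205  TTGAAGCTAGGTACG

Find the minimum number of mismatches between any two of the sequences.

Pairwise Hamming distances:
  Iso294 vs Iso90: 3
  Iso294 vs Iso114: 1
  Iso294 vs Iso205: 5
  Iso90 vs Iso114: 4
  Iso90 vs Iso205: 6
  Iso114 vs Iso205: 6
The smallest is 1, between Iso294 and Iso114.

1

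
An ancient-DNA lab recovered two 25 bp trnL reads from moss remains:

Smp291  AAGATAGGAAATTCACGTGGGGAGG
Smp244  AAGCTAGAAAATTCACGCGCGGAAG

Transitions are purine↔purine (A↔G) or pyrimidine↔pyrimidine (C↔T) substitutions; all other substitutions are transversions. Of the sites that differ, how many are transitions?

3

Differing sites — 4:A/C (Tv); 8:G/A (Ti); 18:T/C (Ti); 20:G/C (Tv); 24:G/A (Ti).
Of the 5 differences, 3 transitions and 2 transversions, so the answer is 3.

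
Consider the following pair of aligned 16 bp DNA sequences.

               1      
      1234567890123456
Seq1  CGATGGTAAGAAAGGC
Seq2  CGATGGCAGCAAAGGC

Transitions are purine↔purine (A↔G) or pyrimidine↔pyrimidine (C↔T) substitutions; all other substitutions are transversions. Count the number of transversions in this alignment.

1

Differing sites — 7:T/C (Ti); 9:A/G (Ti); 10:G/C (Tv).
Of the 3 differences, 2 transitions and 1 transversion, so the answer is 1.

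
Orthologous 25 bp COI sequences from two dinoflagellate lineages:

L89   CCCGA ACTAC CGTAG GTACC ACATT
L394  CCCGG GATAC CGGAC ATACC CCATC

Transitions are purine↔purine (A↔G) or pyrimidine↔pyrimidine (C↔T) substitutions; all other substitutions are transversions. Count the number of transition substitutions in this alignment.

Differing sites — 5:A/G (Ti); 6:A/G (Ti); 7:C/A (Tv); 13:T/G (Tv); 15:G/C (Tv); 16:G/A (Ti); 21:A/C (Tv); 25:T/C (Ti).
Of the 8 differences, 4 transitions and 4 transversions, so the answer is 4.

4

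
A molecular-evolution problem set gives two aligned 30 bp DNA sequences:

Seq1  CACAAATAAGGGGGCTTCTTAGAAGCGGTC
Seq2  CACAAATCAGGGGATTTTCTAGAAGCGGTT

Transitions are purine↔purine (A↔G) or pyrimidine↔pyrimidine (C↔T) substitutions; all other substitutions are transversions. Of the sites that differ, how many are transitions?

Differing sites — 8:A/C (Tv); 14:G/A (Ti); 15:C/T (Ti); 18:C/T (Ti); 19:T/C (Ti); 30:C/T (Ti).
Of the 6 differences, 5 transitions and 1 transversion, so the answer is 5.

5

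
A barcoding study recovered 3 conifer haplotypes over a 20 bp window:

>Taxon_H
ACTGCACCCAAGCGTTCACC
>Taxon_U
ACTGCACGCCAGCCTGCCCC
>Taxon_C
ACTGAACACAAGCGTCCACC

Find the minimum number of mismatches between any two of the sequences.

Pairwise Hamming distances:
  Taxon_H vs Taxon_U: 5
  Taxon_H vs Taxon_C: 3
  Taxon_U vs Taxon_C: 6
The smallest is 3, between Taxon_H and Taxon_C.

3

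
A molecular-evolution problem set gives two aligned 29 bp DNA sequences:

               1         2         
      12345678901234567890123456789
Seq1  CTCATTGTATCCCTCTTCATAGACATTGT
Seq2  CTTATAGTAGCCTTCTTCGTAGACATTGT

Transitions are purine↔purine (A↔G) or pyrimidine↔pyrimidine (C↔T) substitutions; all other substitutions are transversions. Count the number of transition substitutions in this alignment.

Differing sites — 3:C/T (Ti); 6:T/A (Tv); 10:T/G (Tv); 13:C/T (Ti); 19:A/G (Ti).
Of the 5 differences, 3 transitions and 2 transversions, so the answer is 3.

3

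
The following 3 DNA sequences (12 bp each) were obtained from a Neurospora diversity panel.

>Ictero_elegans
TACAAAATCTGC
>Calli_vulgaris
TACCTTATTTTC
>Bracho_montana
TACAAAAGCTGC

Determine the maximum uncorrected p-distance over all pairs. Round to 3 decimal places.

Pairwise Hamming distances:
  Ictero_elegans vs Calli_vulgaris: 5
  Ictero_elegans vs Bracho_montana: 1
  Calli_vulgaris vs Bracho_montana: 6
The largest is 6 mismatches, between Calli_vulgaris and Bracho_montana; p = 6/12 = 0.500.

0.500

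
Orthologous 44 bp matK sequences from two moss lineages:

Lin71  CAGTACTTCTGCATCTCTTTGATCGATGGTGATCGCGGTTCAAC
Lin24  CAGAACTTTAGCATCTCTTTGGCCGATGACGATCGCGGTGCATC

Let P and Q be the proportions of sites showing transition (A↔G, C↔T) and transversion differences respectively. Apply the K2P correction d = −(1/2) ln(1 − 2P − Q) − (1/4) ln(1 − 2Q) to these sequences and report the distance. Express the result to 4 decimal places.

0.2417

The sequences differ at positions 4 (T/A, transversion), 9 (C/T, transition), 10 (T/A, transversion), 22 (A/G, transition), 23 (T/C, transition), 29 (G/A, transition), 30 (T/C, transition), 40 (T/G, transversion), 43 (A/T, transversion).
Of the 9 differences, 5 transitions and 4 transversions over 44 sites: P = 5/44 = 0.113636, Q = 4/44 = 0.090909.
d = −0.5·ln(0.681819) − 0.25·ln(0.818182) = −0.5·(-0.382991) − 0.25·(-0.200670) = 0.2417.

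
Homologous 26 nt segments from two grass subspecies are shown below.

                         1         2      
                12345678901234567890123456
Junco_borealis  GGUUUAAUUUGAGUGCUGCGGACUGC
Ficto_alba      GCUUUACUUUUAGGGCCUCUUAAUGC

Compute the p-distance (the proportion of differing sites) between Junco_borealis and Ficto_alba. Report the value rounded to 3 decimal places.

0.346

The sequences differ at positions 2 (G/C), 7 (A/C), 11 (G/U), 14 (U/G), 17 (U/C), 18 (G/U), 20 (G/U), 21 (G/U), 23 (C/A).
There are 9 differences over 26 sites, so p = 9/26 = 0.346.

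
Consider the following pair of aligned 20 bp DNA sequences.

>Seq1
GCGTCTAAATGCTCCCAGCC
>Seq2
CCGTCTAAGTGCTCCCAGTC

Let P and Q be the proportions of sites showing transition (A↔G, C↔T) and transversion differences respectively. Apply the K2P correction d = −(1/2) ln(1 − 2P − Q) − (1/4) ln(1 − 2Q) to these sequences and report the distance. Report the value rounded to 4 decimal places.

0.1702

Differing sites — 1:G/C (Tv); 9:A/G (Ti); 19:C/T (Ti).
Of the 3 differences, 2 transitions and 1 transversion over 20 sites: P = 2/20 = 0.100000, Q = 1/20 = 0.050000.
d = −0.5·ln(0.750000) − 0.25·ln(0.900000) = −0.5·(-0.287682) − 0.25·(-0.105361) = 0.1702.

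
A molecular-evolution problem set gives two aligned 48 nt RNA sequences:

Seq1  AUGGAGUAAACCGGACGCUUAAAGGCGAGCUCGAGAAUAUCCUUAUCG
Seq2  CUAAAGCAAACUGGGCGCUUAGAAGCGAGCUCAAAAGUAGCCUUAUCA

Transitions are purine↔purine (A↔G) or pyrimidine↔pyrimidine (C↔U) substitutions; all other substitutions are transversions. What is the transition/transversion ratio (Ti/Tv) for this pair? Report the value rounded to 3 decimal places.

5.500

The sequences differ at positions 1 (A/C, transversion), 3 (G/A, transition), 4 (G/A, transition), 7 (U/C, transition), 12 (C/U, transition), 15 (A/G, transition), 22 (A/G, transition), 24 (G/A, transition), 33 (G/A, transition), 35 (G/A, transition), 37 (A/G, transition), 40 (U/G, transversion), 48 (G/A, transition).
Of the 13 differences, 11 transitions and 2 transversions, so Ti/Tv = 11/2 = 5.500.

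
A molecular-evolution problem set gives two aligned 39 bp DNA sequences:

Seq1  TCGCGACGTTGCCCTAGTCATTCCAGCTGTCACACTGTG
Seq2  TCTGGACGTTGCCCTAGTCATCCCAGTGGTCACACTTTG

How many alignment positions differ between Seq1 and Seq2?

Differing sites — 3:G/T; 4:C/G; 22:T/C; 27:C/T; 28:T/G; 37:G/T.
That gives 6 mismatches out of 39 aligned sites, so the Hamming distance is 6.

6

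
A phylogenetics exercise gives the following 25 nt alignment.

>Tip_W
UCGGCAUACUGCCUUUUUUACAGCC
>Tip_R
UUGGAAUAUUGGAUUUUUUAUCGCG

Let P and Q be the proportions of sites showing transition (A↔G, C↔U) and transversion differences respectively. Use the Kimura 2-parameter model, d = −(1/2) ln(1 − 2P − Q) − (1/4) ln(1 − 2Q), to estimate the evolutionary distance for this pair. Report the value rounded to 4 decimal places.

Differing sites — 2:C/U (Ti); 5:C/A (Tv); 9:C/U (Ti); 12:C/G (Tv); 13:C/A (Tv); 21:C/U (Ti); 22:A/C (Tv); 25:C/G (Tv).
Of the 8 differences, 3 transitions and 5 transversions over 25 sites: P = 3/25 = 0.120000, Q = 5/25 = 0.200000.
d = −0.5·ln(0.560000) − 0.25·ln(0.600000) = −0.5·(-0.579818) − 0.25·(-0.510826) = 0.4176.

0.4176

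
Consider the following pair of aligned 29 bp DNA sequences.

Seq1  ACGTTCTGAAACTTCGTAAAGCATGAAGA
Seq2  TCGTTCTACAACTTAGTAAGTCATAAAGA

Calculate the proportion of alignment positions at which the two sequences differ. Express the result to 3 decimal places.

0.241

The sequences differ at positions 1 (A/T), 8 (G/A), 9 (A/C), 15 (C/A), 20 (A/G), 21 (G/T), 25 (G/A).
There are 7 differences over 29 sites, so p = 7/29 = 0.241.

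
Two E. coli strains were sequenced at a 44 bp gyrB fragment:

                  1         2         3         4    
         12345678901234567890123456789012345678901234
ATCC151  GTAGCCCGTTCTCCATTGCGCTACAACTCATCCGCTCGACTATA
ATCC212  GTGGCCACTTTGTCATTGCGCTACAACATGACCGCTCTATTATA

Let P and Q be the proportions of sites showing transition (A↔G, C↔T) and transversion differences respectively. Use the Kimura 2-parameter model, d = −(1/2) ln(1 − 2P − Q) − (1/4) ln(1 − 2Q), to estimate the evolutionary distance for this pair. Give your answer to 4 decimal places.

0.3427

Differing sites — 3:A/G (Ti); 7:C/A (Tv); 8:G/C (Tv); 11:C/T (Ti); 12:T/G (Tv); 13:C/T (Ti); 28:T/A (Tv); 29:C/T (Ti); 30:A/G (Ti); 31:T/A (Tv); 38:G/T (Tv); 40:C/T (Ti).
Of the 12 differences, 6 transitions and 6 transversions over 44 sites: P = 6/44 = 0.136364, Q = 6/44 = 0.136364.
d = −0.5·ln(0.590908) − 0.25·ln(0.727272) = −0.5·(-0.526095) − 0.25·(-0.318455) = 0.3427.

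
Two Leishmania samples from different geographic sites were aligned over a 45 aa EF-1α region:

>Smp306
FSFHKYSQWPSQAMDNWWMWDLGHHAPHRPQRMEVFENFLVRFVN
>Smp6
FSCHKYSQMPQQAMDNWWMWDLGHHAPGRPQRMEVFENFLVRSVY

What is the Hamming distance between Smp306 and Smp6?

Mismatches occur at site 3 (F↔C), site 9 (W↔M), site 11 (S↔Q), site 28 (H↔G), site 43 (F↔S), site 45 (N↔Y).
That gives 6 mismatches out of 45 aligned sites, so the Hamming distance is 6.

6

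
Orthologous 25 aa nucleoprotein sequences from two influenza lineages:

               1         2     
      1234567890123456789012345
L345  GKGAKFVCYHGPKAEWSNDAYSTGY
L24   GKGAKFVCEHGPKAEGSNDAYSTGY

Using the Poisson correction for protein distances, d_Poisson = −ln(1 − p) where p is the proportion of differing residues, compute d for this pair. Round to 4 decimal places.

Mismatches occur at site 9 (Y/E), site 16 (W/G).
p = 2/25 = 0.080000.
d = −ln(1 − 0.080000) = −ln(0.920000) = 0.0834.

0.0834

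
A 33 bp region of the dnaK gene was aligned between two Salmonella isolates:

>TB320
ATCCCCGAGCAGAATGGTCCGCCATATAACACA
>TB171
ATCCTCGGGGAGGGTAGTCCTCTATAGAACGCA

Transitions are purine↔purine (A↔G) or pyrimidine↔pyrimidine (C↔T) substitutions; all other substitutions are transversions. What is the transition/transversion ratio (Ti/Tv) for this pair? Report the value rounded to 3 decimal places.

Mismatches occur at site 5 (C→T, transition), site 8 (A→G, transition), site 10 (C→G, transversion), site 13 (A→G, transition), site 14 (A→G, transition), site 16 (G→A, transition), site 21 (G→T, transversion), site 23 (C→T, transition), site 27 (T→G, transversion), site 31 (A→G, transition).
Of the 10 differences, 7 transitions and 3 transversions, so Ti/Tv = 7/3 = 2.333.

2.333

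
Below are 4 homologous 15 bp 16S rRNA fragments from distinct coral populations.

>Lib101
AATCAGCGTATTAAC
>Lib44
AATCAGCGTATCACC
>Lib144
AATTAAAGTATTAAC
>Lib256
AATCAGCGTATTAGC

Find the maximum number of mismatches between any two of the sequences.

Pairwise Hamming distances:
  Lib101 vs Lib44: 2
  Lib101 vs Lib144: 3
  Lib101 vs Lib256: 1
  Lib44 vs Lib144: 5
  Lib44 vs Lib256: 2
  Lib144 vs Lib256: 4
The largest is 5, between Lib44 and Lib144.

5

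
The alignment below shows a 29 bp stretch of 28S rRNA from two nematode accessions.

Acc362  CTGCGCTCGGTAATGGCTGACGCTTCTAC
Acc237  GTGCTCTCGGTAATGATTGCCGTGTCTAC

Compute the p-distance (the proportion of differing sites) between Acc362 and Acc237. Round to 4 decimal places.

0.2414

Differing sites — 1:C/G; 5:G/T; 16:G/A; 17:C/T; 20:A/C; 23:C/T; 24:T/G.
There are 7 differences over 29 sites, so p = 7/29 = 0.2414.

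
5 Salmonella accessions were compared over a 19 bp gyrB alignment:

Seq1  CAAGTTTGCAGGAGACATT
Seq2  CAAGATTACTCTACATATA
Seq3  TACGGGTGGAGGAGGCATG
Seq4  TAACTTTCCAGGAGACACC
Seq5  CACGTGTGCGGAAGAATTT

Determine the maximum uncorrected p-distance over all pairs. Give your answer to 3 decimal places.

0.684

Pairwise Hamming distances:
  Seq1 vs Seq2: 8
  Seq1 vs Seq3: 7
  Seq1 vs Seq4: 5
  Seq1 vs Seq5: 6
  Seq2 vs Seq3: 13
  Seq2 vs Seq4: 11
  Seq2 vs Seq5: 11
  Seq3 vs Seq4: 9
  Seq3 vs Seq5: 9
  Seq4 vs Seq5: 11
The largest is 13 mismatches, between Seq2 and Seq3; p = 13/19 = 0.684.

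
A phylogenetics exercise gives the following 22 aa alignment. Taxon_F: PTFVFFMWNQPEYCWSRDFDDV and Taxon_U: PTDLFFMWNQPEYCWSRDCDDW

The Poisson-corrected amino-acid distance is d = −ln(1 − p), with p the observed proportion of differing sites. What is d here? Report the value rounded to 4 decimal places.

0.2007

Differing sites — 3:F/D; 4:V/L; 19:F/C; 22:V/W.
p = 4/22 = 0.181818.
d = −ln(1 − 0.181818) = −ln(0.818182) = 0.2007.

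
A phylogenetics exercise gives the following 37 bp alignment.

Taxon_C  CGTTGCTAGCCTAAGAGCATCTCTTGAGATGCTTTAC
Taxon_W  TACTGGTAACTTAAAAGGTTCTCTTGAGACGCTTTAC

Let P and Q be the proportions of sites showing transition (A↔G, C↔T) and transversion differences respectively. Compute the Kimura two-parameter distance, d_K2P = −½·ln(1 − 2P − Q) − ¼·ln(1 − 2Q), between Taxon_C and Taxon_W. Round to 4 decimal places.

0.3518

Differing sites — 1:C/T (Ti); 2:G/A (Ti); 3:T/C (Ti); 6:C/G (Tv); 9:G/A (Ti); 11:C/T (Ti); 15:G/A (Ti); 18:C/G (Tv); 19:A/T (Tv); 30:T/C (Ti).
Of the 10 differences, 7 transitions and 3 transversions over 37 sites: P = 7/37 = 0.189189, Q = 3/37 = 0.081081.
d = −0.5·ln(0.540541) − 0.25·ln(0.837838) = −0.5·(-0.615185) − 0.25·(-0.176931) = 0.3518.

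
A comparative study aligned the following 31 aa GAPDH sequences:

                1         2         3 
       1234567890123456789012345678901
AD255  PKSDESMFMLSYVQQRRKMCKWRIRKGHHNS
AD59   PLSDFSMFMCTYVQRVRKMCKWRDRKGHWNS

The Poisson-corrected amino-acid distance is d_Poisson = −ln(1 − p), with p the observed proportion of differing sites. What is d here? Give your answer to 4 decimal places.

0.2985

Differing sites — 2:K/L; 5:E/F; 10:L/C; 11:S/T; 15:Q/R; 16:R/V; 24:I/D; 29:H/W.
p = 8/31 = 0.258065.
d = −ln(1 − 0.258065) = −ln(0.741935) = 0.2985.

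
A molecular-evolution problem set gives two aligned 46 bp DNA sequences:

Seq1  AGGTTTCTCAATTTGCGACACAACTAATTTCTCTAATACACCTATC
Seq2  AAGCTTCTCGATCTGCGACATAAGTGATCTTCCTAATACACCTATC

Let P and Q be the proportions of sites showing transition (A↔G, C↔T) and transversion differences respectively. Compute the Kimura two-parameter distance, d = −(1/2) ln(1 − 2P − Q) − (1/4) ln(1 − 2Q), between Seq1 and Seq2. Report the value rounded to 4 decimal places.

Mismatches occur at site 2 (G↔A, transition), site 4 (T↔C, transition), site 10 (A↔G, transition), site 13 (T↔C, transition), site 21 (C↔T, transition), site 24 (C↔G, transversion), site 26 (A↔G, transition), site 29 (T↔C, transition), site 31 (C↔T, transition), site 32 (T↔C, transition).
Of the 10 differences, 9 transitions and 1 transversion over 46 sites: P = 9/46 = 0.195652, Q = 1/46 = 0.021739.
d = −0.5·ln(0.586957) − 0.25·ln(0.956522) = −0.5·(-0.532804) − 0.25·(-0.044451) = 0.2775.

0.2775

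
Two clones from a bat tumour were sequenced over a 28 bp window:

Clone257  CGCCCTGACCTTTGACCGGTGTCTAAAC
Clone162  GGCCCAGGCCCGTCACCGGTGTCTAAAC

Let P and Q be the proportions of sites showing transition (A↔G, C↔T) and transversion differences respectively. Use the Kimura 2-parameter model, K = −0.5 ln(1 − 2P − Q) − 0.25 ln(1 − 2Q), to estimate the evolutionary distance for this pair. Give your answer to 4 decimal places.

0.2524

Differing sites — 1:C/G (Tv); 6:T/A (Tv); 8:A/G (Ti); 11:T/C (Ti); 12:T/G (Tv); 14:G/C (Tv).
Of the 6 differences, 2 transitions and 4 transversions over 28 sites: P = 2/28 = 0.071429, Q = 4/28 = 0.142857.
d = −0.5·ln(0.714285) − 0.25·ln(0.714286) = −0.5·(-0.336473) − 0.25·(-0.336472) = 0.2524.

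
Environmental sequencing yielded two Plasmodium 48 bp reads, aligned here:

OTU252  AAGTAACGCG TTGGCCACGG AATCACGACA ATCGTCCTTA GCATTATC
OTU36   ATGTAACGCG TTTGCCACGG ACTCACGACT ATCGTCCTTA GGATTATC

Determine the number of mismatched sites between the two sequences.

5

Mismatches occur at site 2 (A↔T), site 13 (G↔T), site 22 (A↔C), site 30 (A↔T), site 42 (C↔G).
That gives 5 mismatches out of 48 aligned sites, so the Hamming distance is 5.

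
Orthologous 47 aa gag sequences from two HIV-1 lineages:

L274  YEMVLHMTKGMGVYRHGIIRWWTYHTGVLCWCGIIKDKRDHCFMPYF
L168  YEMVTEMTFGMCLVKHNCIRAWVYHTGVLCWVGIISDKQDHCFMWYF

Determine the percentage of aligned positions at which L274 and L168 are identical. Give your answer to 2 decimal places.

68.09%

Differing sites — 5:L/T; 6:H/E; 9:K/F; 12:G/C; 13:V/L; 14:Y/V; 15:R/K; 17:G/N; 18:I/C; 21:W/A; 23:T/V; 32:C/V; 36:K/S; 39:R/Q; 45:P/W.
32 of the 47 sites match, so the percent identity is 32/47 × 100 = 68.09%.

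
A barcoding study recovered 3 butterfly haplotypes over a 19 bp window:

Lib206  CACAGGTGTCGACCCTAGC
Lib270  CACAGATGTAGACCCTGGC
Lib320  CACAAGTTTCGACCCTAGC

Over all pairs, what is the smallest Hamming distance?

Pairwise Hamming distances:
  Lib206 vs Lib270: 3
  Lib206 vs Lib320: 2
  Lib270 vs Lib320: 5
The smallest is 2, between Lib206 and Lib320.

2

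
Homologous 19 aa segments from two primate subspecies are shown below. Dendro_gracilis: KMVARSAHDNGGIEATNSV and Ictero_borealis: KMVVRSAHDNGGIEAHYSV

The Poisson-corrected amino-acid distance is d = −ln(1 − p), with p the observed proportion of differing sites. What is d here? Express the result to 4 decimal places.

0.1719

Mismatches occur at site 4 (A→V), site 16 (T→H), site 17 (N→Y).
p = 3/19 = 0.157895.
d = −ln(1 − 0.157895) = −ln(0.842105) = 0.1719.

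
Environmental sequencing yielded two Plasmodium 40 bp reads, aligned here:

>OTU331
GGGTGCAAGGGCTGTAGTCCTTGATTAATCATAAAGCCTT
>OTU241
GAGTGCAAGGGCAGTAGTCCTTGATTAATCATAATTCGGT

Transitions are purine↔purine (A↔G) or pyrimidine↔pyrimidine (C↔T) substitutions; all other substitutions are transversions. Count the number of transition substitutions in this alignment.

1

The sequences differ at positions 2 (G/A, transition), 13 (T/A, transversion), 35 (A/T, transversion), 36 (G/T, transversion), 38 (C/G, transversion), 39 (T/G, transversion).
Of the 6 differences, 1 transition and 5 transversions, so the answer is 1.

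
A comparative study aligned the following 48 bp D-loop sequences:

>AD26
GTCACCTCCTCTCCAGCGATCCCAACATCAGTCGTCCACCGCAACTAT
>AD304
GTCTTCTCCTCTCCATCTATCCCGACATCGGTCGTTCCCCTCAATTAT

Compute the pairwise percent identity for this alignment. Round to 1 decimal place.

Mismatches occur at site 4 (A↔T), site 5 (C↔T), site 16 (G↔T), site 18 (G↔T), site 24 (A↔G), site 30 (A↔G), site 36 (C↔T), site 38 (A↔C), site 41 (G↔T), site 45 (C↔T).
38 of the 48 sites match, so the percent identity is 38/48 × 100 = 79.2%.

79.2%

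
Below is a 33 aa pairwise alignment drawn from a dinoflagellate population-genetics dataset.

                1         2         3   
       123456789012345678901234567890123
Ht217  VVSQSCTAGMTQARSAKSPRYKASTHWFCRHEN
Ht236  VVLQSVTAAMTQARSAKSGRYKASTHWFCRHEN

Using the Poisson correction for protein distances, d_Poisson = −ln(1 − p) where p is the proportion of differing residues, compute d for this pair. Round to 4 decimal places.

The sequences differ at positions 3 (S/L), 6 (C/V), 9 (G/A), 19 (P/G).
p = 4/33 = 0.121212.
d = −ln(1 − 0.121212) = −ln(0.878788) = 0.1292.

0.1292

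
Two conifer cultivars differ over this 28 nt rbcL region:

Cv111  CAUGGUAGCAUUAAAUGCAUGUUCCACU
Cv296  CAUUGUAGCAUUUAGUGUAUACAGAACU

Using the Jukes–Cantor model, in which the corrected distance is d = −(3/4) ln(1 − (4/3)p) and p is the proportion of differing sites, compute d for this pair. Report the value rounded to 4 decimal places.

0.4197

Differing sites — 4:G/U; 13:A/U; 15:A/G; 18:C/U; 21:G/A; 22:U/C; 23:U/A; 24:C/G; 25:C/A.
p = 9/28 = 0.321429.
d = −0.75 · ln(1 − (4/3)·0.321429) = −0.75 · ln(0.571428) = −0.75 · (-0.559617) = 0.4197.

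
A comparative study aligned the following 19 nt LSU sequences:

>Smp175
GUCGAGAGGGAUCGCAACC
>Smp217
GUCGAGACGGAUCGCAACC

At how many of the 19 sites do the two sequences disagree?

Differing sites — 8:G/C.
That gives 1 mismatch out of 19 aligned sites, so the Hamming distance is 1.

1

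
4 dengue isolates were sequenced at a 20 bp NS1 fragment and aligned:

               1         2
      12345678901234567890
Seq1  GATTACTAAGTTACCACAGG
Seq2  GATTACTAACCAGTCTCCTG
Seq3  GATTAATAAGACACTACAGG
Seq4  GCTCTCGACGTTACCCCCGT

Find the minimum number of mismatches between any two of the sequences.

4

Pairwise Hamming distances:
  Seq1 vs Seq2: 8
  Seq1 vs Seq3: 4
  Seq1 vs Seq4: 8
  Seq2 vs Seq3: 10
  Seq2 vs Seq4: 13
  Seq3 vs Seq4: 12
The smallest is 4, between Seq1 and Seq3.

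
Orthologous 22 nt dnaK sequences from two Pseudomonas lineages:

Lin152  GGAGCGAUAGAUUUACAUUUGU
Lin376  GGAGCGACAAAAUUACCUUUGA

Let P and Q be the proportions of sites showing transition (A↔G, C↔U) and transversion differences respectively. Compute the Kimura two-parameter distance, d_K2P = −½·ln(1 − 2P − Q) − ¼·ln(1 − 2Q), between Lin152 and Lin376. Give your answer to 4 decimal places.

Mismatches occur at site 8 (U/C, transition), site 10 (G/A, transition), site 12 (U/A, transversion), site 17 (A/C, transversion), site 22 (U/A, transversion).
Of the 5 differences, 2 transitions and 3 transversions over 22 sites: P = 2/22 = 0.090909, Q = 3/22 = 0.136364.
d = −0.5·ln(0.681818) − 0.25·ln(0.727272) = −0.5·(-0.382993) − 0.25·(-0.318455) = 0.2711.

0.2711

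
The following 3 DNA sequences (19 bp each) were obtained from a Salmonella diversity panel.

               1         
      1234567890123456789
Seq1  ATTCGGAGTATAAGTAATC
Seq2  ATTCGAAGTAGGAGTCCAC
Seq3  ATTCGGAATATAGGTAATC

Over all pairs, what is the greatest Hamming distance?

Pairwise Hamming distances:
  Seq1 vs Seq2: 6
  Seq1 vs Seq3: 2
  Seq2 vs Seq3: 8
The largest is 8, between Seq2 and Seq3.

8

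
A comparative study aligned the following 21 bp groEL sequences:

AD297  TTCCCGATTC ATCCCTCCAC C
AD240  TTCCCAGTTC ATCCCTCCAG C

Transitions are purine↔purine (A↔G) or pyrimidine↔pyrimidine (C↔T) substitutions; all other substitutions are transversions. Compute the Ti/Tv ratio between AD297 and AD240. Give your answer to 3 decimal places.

2.000

The sequences differ at positions 6 (G/A, transition), 7 (A/G, transition), 20 (C/G, transversion).
Of the 3 differences, 2 transitions and 1 transversion, so Ti/Tv = 2/1 = 2.000.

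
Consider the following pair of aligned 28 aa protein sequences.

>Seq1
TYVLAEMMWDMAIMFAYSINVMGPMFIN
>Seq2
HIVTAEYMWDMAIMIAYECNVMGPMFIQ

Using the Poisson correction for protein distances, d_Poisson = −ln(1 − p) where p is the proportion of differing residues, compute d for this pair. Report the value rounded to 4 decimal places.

Differing sites — 1:T/H; 2:Y/I; 4:L/T; 7:M/Y; 15:F/I; 18:S/E; 19:I/C; 28:N/Q.
p = 8/28 = 0.285714.
d = −ln(1 − 0.285714) = −ln(0.714286) = 0.3365.

0.3365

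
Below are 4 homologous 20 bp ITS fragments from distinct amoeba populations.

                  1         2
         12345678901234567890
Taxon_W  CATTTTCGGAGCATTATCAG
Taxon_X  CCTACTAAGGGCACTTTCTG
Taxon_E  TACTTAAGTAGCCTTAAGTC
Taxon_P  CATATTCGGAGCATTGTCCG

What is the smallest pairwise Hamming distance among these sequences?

Pairwise Hamming distances:
  Taxon_W vs Taxon_X: 9
  Taxon_W vs Taxon_E: 10
  Taxon_W vs Taxon_P: 3
  Taxon_X vs Taxon_E: 15
  Taxon_X vs Taxon_P: 8
  Taxon_E vs Taxon_P: 12
The smallest is 3, between Taxon_W and Taxon_P.

3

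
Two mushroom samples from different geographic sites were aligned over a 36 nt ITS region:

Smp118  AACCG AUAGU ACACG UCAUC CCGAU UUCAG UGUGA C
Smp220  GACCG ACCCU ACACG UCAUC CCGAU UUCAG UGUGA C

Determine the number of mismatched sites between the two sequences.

4

The sequences differ at positions 1 (A/G), 7 (U/C), 8 (A/C), 9 (G/C).
That gives 4 mismatches out of 36 aligned sites, so the Hamming distance is 4.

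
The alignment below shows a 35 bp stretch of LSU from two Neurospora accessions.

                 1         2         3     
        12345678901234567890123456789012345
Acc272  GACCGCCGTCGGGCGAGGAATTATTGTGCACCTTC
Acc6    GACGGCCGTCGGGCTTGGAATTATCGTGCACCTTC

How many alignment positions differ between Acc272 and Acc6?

Mismatches occur at site 4 (C↔G), site 15 (G↔T), site 16 (A↔T), site 25 (T↔C).
That gives 4 mismatches out of 35 aligned sites, so the Hamming distance is 4.

4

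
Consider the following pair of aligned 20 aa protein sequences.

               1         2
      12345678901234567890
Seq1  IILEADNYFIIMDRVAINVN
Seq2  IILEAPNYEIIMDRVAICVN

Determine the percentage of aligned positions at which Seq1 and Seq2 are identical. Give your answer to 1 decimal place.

85.0%

Mismatches occur at site 6 (D/P), site 9 (F/E), site 18 (N/C).
17 of the 20 sites match, so the percent identity is 17/20 × 100 = 85.0%.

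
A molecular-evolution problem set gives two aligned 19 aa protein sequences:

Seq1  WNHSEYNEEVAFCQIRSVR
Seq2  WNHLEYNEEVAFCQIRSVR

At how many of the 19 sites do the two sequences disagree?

1

The sequences differ at position 4 (S/L).
That gives 1 mismatch out of 19 aligned sites, so the Hamming distance is 1.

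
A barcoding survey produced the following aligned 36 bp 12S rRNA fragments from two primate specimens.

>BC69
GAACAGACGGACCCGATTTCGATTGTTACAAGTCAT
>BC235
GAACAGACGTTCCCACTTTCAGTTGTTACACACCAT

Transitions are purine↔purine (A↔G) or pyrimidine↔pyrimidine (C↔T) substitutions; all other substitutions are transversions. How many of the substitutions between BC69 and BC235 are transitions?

5

Differing sites — 10:G/T (Tv); 11:A/T (Tv); 15:G/A (Ti); 16:A/C (Tv); 21:G/A (Ti); 22:A/G (Ti); 31:A/C (Tv); 32:G/A (Ti); 33:T/C (Ti).
Of the 9 differences, 5 transitions and 4 transversions, so the answer is 5.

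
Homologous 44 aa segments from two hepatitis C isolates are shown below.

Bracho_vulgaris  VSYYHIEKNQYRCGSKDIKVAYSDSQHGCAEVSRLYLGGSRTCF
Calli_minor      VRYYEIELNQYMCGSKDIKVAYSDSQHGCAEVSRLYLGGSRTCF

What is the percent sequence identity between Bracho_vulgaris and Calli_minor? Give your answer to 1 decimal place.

Differing sites — 2:S/R; 5:H/E; 8:K/L; 12:R/M.
40 of the 44 sites match, so the percent identity is 40/44 × 100 = 90.9%.

90.9%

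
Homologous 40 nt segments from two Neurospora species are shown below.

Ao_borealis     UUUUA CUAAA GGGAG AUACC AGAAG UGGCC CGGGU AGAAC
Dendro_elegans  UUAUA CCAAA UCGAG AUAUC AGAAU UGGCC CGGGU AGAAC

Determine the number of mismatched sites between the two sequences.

6

The sequences differ at positions 3 (U/A), 7 (U/C), 11 (G/U), 12 (G/C), 19 (C/U), 25 (G/U).
That gives 6 mismatches out of 40 aligned sites, so the Hamming distance is 6.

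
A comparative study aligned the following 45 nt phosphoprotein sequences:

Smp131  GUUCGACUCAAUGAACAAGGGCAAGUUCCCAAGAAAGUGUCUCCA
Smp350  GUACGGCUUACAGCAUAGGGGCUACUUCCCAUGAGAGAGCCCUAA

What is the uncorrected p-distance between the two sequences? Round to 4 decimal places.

0.3778

Mismatches occur at site 3 (U→A), site 6 (A→G), site 9 (C→U), site 11 (A→C), site 12 (U→A), site 14 (A→C), site 16 (C→U), site 18 (A→G), site 23 (A→U), site 25 (G→C), site 32 (A→U), site 35 (A→G), site 38 (U→A), site 40 (U→C), site 42 (U→C), site 43 (C→U), site 44 (C→A).
There are 17 differences over 45 sites, so p = 17/45 = 0.3778.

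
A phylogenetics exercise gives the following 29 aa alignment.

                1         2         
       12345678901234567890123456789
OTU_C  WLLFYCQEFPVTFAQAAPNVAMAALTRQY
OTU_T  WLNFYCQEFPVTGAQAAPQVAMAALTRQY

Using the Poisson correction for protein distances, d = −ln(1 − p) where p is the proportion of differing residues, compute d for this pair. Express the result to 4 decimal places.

The sequences differ at positions 3 (L/N), 13 (F/G), 19 (N/Q).
p = 3/29 = 0.103448.
d = −ln(1 − 0.103448) = −ln(0.896552) = 0.1092.

0.1092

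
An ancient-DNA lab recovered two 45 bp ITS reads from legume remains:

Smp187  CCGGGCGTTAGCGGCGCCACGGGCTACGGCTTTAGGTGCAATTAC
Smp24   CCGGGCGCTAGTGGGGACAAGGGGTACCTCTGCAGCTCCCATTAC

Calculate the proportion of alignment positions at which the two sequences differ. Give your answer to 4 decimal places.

0.2889

Differing sites — 8:T/C; 12:C/T; 15:C/G; 17:C/A; 20:C/A; 24:C/G; 28:G/C; 29:G/T; 32:T/G; 33:T/C; 36:G/C; 38:G/C; 40:A/C.
There are 13 differences over 45 sites, so p = 13/45 = 0.2889.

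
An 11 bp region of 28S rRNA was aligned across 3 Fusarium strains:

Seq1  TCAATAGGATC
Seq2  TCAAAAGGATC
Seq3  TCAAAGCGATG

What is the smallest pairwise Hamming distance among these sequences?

1

Pairwise Hamming distances:
  Seq1 vs Seq2: 1
  Seq1 vs Seq3: 4
  Seq2 vs Seq3: 3
The smallest is 1, between Seq1 and Seq2.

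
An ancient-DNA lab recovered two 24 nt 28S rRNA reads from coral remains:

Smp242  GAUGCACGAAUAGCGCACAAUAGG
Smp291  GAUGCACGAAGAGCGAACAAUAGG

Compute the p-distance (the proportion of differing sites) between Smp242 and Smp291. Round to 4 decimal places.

0.0833

Differing sites — 11:U/G; 16:C/A.
There are 2 differences over 24 sites, so p = 2/24 = 0.0833.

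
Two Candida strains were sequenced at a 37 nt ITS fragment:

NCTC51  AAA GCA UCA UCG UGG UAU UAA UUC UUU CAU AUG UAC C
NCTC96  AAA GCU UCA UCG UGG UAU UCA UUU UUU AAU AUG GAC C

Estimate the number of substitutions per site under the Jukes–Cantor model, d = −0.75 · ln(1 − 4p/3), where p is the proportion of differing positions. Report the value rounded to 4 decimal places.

0.1490

The sequences differ at positions 6 (A/U), 20 (A/C), 24 (C/U), 28 (C/A), 34 (U/G).
p = 5/37 = 0.135135.
d = −0.75 · ln(1 − (4/3)·0.135135) = −0.75 · ln(0.819820) = −0.75 · (-0.198670) = 0.1490.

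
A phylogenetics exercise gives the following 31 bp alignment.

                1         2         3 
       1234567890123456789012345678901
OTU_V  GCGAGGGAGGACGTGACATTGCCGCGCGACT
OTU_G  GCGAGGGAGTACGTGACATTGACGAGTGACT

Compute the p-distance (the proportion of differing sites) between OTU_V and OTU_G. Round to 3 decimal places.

Mismatches occur at site 10 (G↔T), site 22 (C↔A), site 25 (C↔A), site 27 (C↔T).
There are 4 differences over 31 sites, so p = 4/31 = 0.129.

0.129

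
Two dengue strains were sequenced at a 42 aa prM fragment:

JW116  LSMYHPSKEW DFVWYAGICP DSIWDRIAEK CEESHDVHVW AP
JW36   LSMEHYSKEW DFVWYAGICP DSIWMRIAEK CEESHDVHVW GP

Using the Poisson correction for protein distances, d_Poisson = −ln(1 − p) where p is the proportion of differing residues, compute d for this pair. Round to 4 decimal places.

0.1001

Differing sites — 4:Y/E; 6:P/Y; 25:D/M; 41:A/G.
p = 4/42 = 0.095238.
d = −ln(1 − 0.095238) = −ln(0.904762) = 0.1001.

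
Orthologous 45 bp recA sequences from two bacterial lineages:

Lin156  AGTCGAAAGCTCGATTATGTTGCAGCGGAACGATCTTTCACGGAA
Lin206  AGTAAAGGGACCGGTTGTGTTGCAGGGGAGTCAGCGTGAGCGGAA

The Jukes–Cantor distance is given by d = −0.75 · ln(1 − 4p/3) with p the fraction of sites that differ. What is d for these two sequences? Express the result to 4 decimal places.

0.5254

Mismatches occur at site 4 (C→A), site 5 (G→A), site 7 (A→G), site 8 (A→G), site 10 (C→A), site 11 (T→C), site 14 (A→G), site 17 (A→G), site 26 (C→G), site 30 (A→G), site 31 (C→T), site 32 (G→C), site 34 (T→G), site 36 (T→G), site 38 (T→G), site 39 (C→A), site 40 (A→G).
p = 17/45 = 0.377778.
d = −0.75 · ln(1 − (4/3)·0.377778) = −0.75 · ln(0.496296) = −0.75 · (-0.700583) = 0.5254.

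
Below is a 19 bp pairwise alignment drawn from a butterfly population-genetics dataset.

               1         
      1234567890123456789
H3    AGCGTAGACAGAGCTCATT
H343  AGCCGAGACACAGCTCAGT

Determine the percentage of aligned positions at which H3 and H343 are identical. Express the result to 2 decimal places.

78.95%

Mismatches occur at site 4 (G↔C), site 5 (T↔G), site 11 (G↔C), site 18 (T↔G).
15 of the 19 sites match, so the percent identity is 15/19 × 100 = 78.95%.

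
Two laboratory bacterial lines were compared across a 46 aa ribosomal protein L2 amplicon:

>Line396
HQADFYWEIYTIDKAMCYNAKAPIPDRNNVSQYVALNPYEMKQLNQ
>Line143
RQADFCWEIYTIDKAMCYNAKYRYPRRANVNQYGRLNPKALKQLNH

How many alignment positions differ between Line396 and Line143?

14

Mismatches occur at site 1 (H→R), site 6 (Y→C), site 22 (A→Y), site 23 (P→R), site 24 (I→Y), site 26 (D→R), site 28 (N→A), site 31 (S→N), site 34 (V→G), site 35 (A→R), site 39 (Y→K), site 40 (E→A), site 41 (M→L), site 46 (Q→H).
That gives 14 mismatches out of 46 aligned sites, so the Hamming distance is 14.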